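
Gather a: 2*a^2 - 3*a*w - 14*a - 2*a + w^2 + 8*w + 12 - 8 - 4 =2*a^2 + a*(-3*w - 16) + w^2 + 8*w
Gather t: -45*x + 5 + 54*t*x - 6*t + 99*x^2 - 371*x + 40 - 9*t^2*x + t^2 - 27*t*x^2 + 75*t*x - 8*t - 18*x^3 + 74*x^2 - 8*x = t^2*(1 - 9*x) + t*(-27*x^2 + 129*x - 14) - 18*x^3 + 173*x^2 - 424*x + 45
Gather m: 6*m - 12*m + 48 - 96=-6*m - 48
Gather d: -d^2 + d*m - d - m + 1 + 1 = -d^2 + d*(m - 1) - m + 2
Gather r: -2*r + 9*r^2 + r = 9*r^2 - r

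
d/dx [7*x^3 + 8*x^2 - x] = 21*x^2 + 16*x - 1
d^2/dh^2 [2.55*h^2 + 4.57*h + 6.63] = 5.10000000000000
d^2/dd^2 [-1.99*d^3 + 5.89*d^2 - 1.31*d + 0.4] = 11.78 - 11.94*d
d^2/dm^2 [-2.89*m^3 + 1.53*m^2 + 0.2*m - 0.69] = 3.06 - 17.34*m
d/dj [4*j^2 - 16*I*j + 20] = 8*j - 16*I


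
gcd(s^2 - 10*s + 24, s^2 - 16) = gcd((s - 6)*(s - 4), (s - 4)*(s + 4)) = s - 4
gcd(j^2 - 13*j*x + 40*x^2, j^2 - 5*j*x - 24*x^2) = -j + 8*x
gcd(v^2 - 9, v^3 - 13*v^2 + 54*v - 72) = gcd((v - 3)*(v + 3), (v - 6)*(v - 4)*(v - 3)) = v - 3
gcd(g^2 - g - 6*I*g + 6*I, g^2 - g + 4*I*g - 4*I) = g - 1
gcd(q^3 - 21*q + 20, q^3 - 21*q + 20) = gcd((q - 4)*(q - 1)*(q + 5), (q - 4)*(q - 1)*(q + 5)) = q^3 - 21*q + 20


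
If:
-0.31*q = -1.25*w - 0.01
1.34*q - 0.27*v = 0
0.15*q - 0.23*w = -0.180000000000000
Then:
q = -1.96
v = -9.71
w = -0.49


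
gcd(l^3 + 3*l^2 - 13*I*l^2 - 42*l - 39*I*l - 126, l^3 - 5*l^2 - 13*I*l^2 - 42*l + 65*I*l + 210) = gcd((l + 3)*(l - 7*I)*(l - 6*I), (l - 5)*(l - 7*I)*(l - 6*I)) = l^2 - 13*I*l - 42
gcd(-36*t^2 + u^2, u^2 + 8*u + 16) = 1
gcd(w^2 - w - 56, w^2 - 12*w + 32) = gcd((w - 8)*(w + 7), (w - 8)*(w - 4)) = w - 8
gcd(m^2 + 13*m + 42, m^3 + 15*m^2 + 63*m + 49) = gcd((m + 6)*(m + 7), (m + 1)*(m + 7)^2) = m + 7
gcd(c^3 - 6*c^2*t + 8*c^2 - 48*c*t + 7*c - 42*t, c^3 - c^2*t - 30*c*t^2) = -c + 6*t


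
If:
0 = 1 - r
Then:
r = 1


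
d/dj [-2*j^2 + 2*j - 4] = 2 - 4*j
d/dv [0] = 0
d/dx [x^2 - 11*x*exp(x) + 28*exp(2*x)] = -11*x*exp(x) + 2*x + 56*exp(2*x) - 11*exp(x)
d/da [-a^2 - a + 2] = -2*a - 1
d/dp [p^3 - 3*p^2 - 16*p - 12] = 3*p^2 - 6*p - 16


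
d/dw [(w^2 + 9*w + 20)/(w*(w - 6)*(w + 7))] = (-w^4 - 18*w^3 - 111*w^2 - 40*w + 840)/(w^2*(w^4 + 2*w^3 - 83*w^2 - 84*w + 1764))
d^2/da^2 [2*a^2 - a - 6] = 4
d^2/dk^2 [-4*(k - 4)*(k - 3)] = -8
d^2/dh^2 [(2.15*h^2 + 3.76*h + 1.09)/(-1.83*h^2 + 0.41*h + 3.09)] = (-28.410018*h^3 - 94.847436*h^2 - 122.66307*h - 44.223446)/(6.128487*h^6 - 4.119147*h^5 - 30.121434*h^4 + 13.841641*h^3 + 50.860782*h^2 - 11.744163*h - 29.503629)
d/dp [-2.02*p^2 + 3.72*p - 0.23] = 3.72 - 4.04*p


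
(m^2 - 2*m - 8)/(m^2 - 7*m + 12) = (m + 2)/(m - 3)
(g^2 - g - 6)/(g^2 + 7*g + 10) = (g - 3)/(g + 5)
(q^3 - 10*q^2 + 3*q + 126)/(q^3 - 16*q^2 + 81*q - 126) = (q + 3)/(q - 3)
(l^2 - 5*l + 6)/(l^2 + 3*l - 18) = (l - 2)/(l + 6)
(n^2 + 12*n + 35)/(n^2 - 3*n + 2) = (n^2 + 12*n + 35)/(n^2 - 3*n + 2)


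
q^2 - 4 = (q - 2)*(q + 2)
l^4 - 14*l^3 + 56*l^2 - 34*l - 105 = (l - 7)*(l - 5)*(l - 3)*(l + 1)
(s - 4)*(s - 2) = s^2 - 6*s + 8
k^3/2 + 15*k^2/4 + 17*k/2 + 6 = (k/2 + 1)*(k + 3/2)*(k + 4)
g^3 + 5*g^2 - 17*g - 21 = (g - 3)*(g + 1)*(g + 7)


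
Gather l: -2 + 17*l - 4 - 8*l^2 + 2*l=-8*l^2 + 19*l - 6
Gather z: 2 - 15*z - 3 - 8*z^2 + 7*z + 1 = -8*z^2 - 8*z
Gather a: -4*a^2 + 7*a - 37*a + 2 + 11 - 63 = -4*a^2 - 30*a - 50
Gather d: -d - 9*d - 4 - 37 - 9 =-10*d - 50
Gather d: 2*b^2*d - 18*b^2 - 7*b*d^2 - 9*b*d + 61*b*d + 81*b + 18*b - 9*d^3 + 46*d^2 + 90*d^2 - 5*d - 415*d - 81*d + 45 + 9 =-18*b^2 + 99*b - 9*d^3 + d^2*(136 - 7*b) + d*(2*b^2 + 52*b - 501) + 54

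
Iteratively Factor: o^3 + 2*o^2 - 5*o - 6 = (o + 1)*(o^2 + o - 6) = (o + 1)*(o + 3)*(o - 2)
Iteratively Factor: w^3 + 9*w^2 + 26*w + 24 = (w + 4)*(w^2 + 5*w + 6) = (w + 3)*(w + 4)*(w + 2)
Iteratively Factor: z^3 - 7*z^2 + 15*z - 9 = (z - 3)*(z^2 - 4*z + 3) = (z - 3)^2*(z - 1)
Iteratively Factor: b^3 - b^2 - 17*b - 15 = (b + 1)*(b^2 - 2*b - 15) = (b + 1)*(b + 3)*(b - 5)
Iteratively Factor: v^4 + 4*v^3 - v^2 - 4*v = (v)*(v^3 + 4*v^2 - v - 4) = v*(v - 1)*(v^2 + 5*v + 4) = v*(v - 1)*(v + 4)*(v + 1)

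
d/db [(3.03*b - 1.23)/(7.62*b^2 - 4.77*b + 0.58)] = (-23.0886*b^2 + 18.7452*b - 4.1097)/(58.0644*b^4 - 72.6948*b^3 + 31.5921*b^2 - 5.5332*b + 0.3364)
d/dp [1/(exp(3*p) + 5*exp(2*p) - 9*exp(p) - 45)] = (-3*exp(2*p) - 10*exp(p) + 9)*exp(p)/(exp(3*p) + 5*exp(2*p) - 9*exp(p) - 45)^2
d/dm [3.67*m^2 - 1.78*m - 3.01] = 7.34*m - 1.78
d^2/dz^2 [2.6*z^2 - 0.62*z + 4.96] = 5.20000000000000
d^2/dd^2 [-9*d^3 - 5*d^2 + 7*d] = -54*d - 10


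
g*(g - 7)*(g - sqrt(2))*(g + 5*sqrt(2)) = g^4 - 7*g^3 + 4*sqrt(2)*g^3 - 28*sqrt(2)*g^2 - 10*g^2 + 70*g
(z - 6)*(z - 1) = z^2 - 7*z + 6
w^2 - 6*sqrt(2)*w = w*(w - 6*sqrt(2))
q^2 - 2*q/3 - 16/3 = (q - 8/3)*(q + 2)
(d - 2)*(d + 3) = d^2 + d - 6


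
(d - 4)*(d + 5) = d^2 + d - 20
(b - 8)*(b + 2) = b^2 - 6*b - 16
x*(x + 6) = x^2 + 6*x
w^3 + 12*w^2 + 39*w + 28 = (w + 1)*(w + 4)*(w + 7)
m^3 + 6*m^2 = m^2*(m + 6)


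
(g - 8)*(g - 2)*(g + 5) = g^3 - 5*g^2 - 34*g + 80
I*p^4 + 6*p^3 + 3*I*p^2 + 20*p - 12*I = (p - 6*I)*(p - I)*(p + 2*I)*(I*p + 1)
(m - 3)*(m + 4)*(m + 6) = m^3 + 7*m^2 - 6*m - 72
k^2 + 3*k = k*(k + 3)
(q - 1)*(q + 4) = q^2 + 3*q - 4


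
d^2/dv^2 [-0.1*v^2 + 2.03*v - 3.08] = -0.200000000000000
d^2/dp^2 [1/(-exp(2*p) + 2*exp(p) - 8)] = 2*(-4*(1 - exp(p))^2*exp(p) + (2*exp(p) - 1)*(exp(2*p) - 2*exp(p) + 8))*exp(p)/(exp(2*p) - 2*exp(p) + 8)^3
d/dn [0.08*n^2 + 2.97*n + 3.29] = 0.16*n + 2.97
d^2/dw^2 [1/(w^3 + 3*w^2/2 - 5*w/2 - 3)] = 4*(-3*(2*w + 1)*(2*w^3 + 3*w^2 - 5*w - 6) + (6*w^2 + 6*w - 5)^2)/(2*w^3 + 3*w^2 - 5*w - 6)^3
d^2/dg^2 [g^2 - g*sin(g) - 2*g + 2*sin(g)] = g*sin(g) - 2*sqrt(2)*sin(g + pi/4) + 2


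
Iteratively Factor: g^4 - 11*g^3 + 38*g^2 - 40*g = (g - 5)*(g^3 - 6*g^2 + 8*g) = (g - 5)*(g - 4)*(g^2 - 2*g) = (g - 5)*(g - 4)*(g - 2)*(g)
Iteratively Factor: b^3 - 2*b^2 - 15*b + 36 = (b + 4)*(b^2 - 6*b + 9) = (b - 3)*(b + 4)*(b - 3)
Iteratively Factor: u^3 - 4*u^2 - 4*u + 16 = (u + 2)*(u^2 - 6*u + 8) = (u - 2)*(u + 2)*(u - 4)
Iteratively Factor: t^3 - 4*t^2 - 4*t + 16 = (t - 2)*(t^2 - 2*t - 8) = (t - 4)*(t - 2)*(t + 2)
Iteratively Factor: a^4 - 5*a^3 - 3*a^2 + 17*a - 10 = (a - 5)*(a^3 - 3*a + 2) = (a - 5)*(a - 1)*(a^2 + a - 2) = (a - 5)*(a - 1)*(a + 2)*(a - 1)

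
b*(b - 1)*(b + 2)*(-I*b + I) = -I*b^4 + 3*I*b^2 - 2*I*b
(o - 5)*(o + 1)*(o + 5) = o^3 + o^2 - 25*o - 25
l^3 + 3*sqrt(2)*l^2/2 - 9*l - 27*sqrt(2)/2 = (l - 3)*(l + 3)*(l + 3*sqrt(2)/2)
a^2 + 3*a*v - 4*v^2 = (a - v)*(a + 4*v)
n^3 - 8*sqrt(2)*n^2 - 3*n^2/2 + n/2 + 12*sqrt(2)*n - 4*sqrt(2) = (n - 1)*(n - 1/2)*(n - 8*sqrt(2))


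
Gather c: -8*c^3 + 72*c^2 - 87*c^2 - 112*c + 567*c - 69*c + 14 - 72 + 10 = -8*c^3 - 15*c^2 + 386*c - 48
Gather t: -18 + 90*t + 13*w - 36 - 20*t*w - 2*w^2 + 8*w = t*(90 - 20*w) - 2*w^2 + 21*w - 54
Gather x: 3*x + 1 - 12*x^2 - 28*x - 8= -12*x^2 - 25*x - 7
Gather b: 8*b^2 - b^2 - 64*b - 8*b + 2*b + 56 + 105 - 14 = 7*b^2 - 70*b + 147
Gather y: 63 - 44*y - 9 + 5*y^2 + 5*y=5*y^2 - 39*y + 54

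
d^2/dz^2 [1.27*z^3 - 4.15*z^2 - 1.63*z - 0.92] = 7.62*z - 8.3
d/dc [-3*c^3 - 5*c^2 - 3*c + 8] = -9*c^2 - 10*c - 3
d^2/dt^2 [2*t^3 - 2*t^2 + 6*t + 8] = 12*t - 4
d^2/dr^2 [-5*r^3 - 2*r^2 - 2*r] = -30*r - 4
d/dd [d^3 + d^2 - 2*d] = 3*d^2 + 2*d - 2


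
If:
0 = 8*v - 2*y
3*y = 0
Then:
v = 0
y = 0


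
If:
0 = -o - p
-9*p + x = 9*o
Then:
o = -p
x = 0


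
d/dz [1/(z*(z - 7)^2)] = (7 - 3*z)/(z^2*(z - 7)^3)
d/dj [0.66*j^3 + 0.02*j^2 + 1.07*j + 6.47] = 1.98*j^2 + 0.04*j + 1.07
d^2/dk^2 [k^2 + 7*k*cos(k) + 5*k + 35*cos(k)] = -7*k*cos(k) - 14*sin(k) - 35*cos(k) + 2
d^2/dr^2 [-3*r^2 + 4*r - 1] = -6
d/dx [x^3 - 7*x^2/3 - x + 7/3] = 3*x^2 - 14*x/3 - 1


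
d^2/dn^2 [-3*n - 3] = 0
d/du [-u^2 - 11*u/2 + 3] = -2*u - 11/2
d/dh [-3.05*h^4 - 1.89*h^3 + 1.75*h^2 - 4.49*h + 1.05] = -12.2*h^3 - 5.67*h^2 + 3.5*h - 4.49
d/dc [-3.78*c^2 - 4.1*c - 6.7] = -7.56*c - 4.1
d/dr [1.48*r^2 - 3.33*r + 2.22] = 2.96*r - 3.33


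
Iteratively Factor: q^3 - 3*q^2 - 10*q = (q)*(q^2 - 3*q - 10) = q*(q - 5)*(q + 2)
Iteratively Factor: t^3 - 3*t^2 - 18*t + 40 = (t - 5)*(t^2 + 2*t - 8) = (t - 5)*(t - 2)*(t + 4)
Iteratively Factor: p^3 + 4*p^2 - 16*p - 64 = (p + 4)*(p^2 - 16) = (p + 4)^2*(p - 4)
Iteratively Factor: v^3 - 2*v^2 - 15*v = (v - 5)*(v^2 + 3*v) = (v - 5)*(v + 3)*(v)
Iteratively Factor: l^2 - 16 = (l + 4)*(l - 4)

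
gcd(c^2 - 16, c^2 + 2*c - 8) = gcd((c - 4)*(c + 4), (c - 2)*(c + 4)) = c + 4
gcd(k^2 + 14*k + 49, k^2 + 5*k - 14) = k + 7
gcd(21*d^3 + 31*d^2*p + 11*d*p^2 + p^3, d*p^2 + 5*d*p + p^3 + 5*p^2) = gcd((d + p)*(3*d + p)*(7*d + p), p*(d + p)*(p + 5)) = d + p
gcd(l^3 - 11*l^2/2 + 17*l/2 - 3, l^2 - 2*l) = l - 2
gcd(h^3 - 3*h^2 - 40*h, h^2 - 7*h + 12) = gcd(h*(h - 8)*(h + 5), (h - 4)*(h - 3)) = 1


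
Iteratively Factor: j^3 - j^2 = (j)*(j^2 - j) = j*(j - 1)*(j)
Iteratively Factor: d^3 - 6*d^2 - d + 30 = (d - 5)*(d^2 - d - 6) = (d - 5)*(d + 2)*(d - 3)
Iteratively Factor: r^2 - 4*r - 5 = (r - 5)*(r + 1)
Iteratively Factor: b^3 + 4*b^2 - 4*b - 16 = (b + 4)*(b^2 - 4) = (b + 2)*(b + 4)*(b - 2)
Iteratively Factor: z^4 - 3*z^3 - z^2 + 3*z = (z + 1)*(z^3 - 4*z^2 + 3*z) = (z - 1)*(z + 1)*(z^2 - 3*z) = z*(z - 1)*(z + 1)*(z - 3)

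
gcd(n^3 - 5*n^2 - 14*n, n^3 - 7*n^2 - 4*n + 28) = n^2 - 5*n - 14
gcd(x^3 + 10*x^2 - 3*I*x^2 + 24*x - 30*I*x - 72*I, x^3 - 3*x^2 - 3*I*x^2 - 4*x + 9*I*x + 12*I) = x - 3*I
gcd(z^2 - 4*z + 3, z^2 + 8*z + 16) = 1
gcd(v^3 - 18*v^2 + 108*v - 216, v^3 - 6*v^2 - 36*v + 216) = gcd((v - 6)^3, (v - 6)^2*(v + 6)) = v^2 - 12*v + 36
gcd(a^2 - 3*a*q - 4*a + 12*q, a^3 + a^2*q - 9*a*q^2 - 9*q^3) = -a + 3*q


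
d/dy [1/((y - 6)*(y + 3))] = (3 - 2*y)/(y^4 - 6*y^3 - 27*y^2 + 108*y + 324)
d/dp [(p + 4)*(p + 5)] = 2*p + 9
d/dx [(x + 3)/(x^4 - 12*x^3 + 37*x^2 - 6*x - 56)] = (x^4 - 12*x^3 + 37*x^2 - 6*x - 2*(x + 3)*(2*x^3 - 18*x^2 + 37*x - 3) - 56)/(-x^4 + 12*x^3 - 37*x^2 + 6*x + 56)^2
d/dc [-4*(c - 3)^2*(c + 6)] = 108 - 12*c^2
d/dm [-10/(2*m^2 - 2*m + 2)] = 5*(2*m - 1)/(m^2 - m + 1)^2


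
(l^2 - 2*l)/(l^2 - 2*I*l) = (l - 2)/(l - 2*I)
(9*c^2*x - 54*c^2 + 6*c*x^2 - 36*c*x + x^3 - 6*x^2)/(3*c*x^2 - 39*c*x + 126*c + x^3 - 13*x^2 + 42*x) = (3*c + x)/(x - 7)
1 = 1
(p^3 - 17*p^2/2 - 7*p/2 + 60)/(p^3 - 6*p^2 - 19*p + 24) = (2*p^2 - p - 15)/(2*(p^2 + 2*p - 3))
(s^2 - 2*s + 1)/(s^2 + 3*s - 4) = (s - 1)/(s + 4)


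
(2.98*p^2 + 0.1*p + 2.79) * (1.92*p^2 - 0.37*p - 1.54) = 5.7216*p^4 - 0.9106*p^3 + 0.7306*p^2 - 1.1863*p - 4.2966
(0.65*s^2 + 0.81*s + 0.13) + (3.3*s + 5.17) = 0.65*s^2 + 4.11*s + 5.3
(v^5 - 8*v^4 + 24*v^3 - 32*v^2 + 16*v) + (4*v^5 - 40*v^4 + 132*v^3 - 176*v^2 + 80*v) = 5*v^5 - 48*v^4 + 156*v^3 - 208*v^2 + 96*v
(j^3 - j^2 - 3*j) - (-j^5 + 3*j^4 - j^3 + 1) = j^5 - 3*j^4 + 2*j^3 - j^2 - 3*j - 1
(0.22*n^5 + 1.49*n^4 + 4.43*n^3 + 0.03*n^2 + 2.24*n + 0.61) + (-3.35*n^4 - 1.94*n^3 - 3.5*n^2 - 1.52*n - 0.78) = 0.22*n^5 - 1.86*n^4 + 2.49*n^3 - 3.47*n^2 + 0.72*n - 0.17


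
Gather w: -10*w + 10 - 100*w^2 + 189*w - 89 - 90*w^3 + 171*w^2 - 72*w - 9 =-90*w^3 + 71*w^2 + 107*w - 88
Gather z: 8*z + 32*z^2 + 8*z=32*z^2 + 16*z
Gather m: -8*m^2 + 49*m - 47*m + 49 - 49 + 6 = -8*m^2 + 2*m + 6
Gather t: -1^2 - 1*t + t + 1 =0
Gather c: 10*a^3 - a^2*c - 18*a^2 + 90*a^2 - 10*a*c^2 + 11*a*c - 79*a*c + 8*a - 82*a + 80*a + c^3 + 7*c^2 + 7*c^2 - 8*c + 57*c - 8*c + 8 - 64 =10*a^3 + 72*a^2 + 6*a + c^3 + c^2*(14 - 10*a) + c*(-a^2 - 68*a + 41) - 56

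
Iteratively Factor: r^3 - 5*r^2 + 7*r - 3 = (r - 3)*(r^2 - 2*r + 1) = (r - 3)*(r - 1)*(r - 1)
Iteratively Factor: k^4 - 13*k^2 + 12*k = (k - 1)*(k^3 + k^2 - 12*k) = (k - 3)*(k - 1)*(k^2 + 4*k) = (k - 3)*(k - 1)*(k + 4)*(k)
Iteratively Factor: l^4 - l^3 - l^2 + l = (l + 1)*(l^3 - 2*l^2 + l) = (l - 1)*(l + 1)*(l^2 - l) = l*(l - 1)*(l + 1)*(l - 1)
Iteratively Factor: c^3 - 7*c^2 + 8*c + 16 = (c - 4)*(c^2 - 3*c - 4) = (c - 4)*(c + 1)*(c - 4)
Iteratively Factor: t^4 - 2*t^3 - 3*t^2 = (t)*(t^3 - 2*t^2 - 3*t) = t*(t - 3)*(t^2 + t) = t^2*(t - 3)*(t + 1)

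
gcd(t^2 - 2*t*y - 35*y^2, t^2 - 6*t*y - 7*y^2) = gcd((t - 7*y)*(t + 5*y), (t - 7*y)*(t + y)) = -t + 7*y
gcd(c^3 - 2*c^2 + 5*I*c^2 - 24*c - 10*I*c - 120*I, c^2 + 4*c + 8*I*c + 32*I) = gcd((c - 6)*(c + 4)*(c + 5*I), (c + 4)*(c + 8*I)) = c + 4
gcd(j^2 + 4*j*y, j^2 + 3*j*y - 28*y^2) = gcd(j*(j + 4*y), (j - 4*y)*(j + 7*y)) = 1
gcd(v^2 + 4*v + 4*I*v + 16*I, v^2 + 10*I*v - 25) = 1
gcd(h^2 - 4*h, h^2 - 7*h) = h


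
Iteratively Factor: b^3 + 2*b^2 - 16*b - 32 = (b + 2)*(b^2 - 16) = (b + 2)*(b + 4)*(b - 4)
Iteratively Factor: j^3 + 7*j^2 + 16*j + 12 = (j + 3)*(j^2 + 4*j + 4) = (j + 2)*(j + 3)*(j + 2)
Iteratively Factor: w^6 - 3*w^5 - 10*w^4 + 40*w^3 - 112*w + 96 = (w - 2)*(w^5 - w^4 - 12*w^3 + 16*w^2 + 32*w - 48) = (w - 2)*(w + 2)*(w^4 - 3*w^3 - 6*w^2 + 28*w - 24) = (w - 2)*(w + 2)*(w + 3)*(w^3 - 6*w^2 + 12*w - 8) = (w - 2)^2*(w + 2)*(w + 3)*(w^2 - 4*w + 4) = (w - 2)^3*(w + 2)*(w + 3)*(w - 2)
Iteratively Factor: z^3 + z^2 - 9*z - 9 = (z + 3)*(z^2 - 2*z - 3) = (z - 3)*(z + 3)*(z + 1)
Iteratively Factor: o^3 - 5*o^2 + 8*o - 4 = (o - 1)*(o^2 - 4*o + 4) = (o - 2)*(o - 1)*(o - 2)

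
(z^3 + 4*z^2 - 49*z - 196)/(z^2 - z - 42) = (z^2 + 11*z + 28)/(z + 6)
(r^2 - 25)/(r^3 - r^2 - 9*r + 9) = (r^2 - 25)/(r^3 - r^2 - 9*r + 9)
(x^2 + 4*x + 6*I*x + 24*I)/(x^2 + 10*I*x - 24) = (x + 4)/(x + 4*I)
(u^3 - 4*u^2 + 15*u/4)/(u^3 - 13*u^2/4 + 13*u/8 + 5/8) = 2*u*(2*u - 3)/(4*u^2 - 3*u - 1)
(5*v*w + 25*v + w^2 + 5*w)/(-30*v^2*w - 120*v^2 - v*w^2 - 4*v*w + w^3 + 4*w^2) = (-w - 5)/(6*v*w + 24*v - w^2 - 4*w)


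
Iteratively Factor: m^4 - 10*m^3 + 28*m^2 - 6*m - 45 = (m - 3)*(m^3 - 7*m^2 + 7*m + 15) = (m - 3)*(m + 1)*(m^2 - 8*m + 15) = (m - 5)*(m - 3)*(m + 1)*(m - 3)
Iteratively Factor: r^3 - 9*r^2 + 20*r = (r)*(r^2 - 9*r + 20) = r*(r - 5)*(r - 4)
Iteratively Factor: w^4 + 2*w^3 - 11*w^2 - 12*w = (w)*(w^3 + 2*w^2 - 11*w - 12) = w*(w + 1)*(w^2 + w - 12) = w*(w + 1)*(w + 4)*(w - 3)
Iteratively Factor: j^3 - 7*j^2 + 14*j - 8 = (j - 1)*(j^2 - 6*j + 8) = (j - 2)*(j - 1)*(j - 4)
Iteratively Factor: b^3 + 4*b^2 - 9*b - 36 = (b + 3)*(b^2 + b - 12) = (b - 3)*(b + 3)*(b + 4)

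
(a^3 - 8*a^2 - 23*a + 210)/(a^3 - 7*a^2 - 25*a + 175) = (a - 6)/(a - 5)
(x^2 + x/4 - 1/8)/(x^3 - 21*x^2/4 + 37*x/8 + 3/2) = (8*x^2 + 2*x - 1)/(8*x^3 - 42*x^2 + 37*x + 12)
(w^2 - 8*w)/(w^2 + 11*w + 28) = w*(w - 8)/(w^2 + 11*w + 28)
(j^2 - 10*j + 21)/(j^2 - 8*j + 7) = (j - 3)/(j - 1)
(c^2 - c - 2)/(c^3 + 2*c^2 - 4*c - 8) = (c + 1)/(c^2 + 4*c + 4)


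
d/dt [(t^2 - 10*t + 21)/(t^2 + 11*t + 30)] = 3*(7*t^2 + 6*t - 177)/(t^4 + 22*t^3 + 181*t^2 + 660*t + 900)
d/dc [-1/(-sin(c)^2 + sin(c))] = (-2/tan(c) + cos(c)/sin(c)^2)/(sin(c) - 1)^2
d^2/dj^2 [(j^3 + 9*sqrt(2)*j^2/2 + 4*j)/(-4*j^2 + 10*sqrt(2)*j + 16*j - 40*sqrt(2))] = 2*(-55*j^3 - 28*sqrt(2)*j^3 + 120*sqrt(2)*j^2 + 420*j^2 - 600*j + 120*sqrt(2)*j - 1060*sqrt(2) - 200)/(4*j^6 - 48*j^5 - 30*sqrt(2)*j^5 + 342*j^4 + 360*sqrt(2)*j^4 - 1565*sqrt(2)*j^3 - 2056*j^3 + 3420*sqrt(2)*j^2 + 7200*j^2 - 9600*j - 6000*sqrt(2)*j + 8000*sqrt(2))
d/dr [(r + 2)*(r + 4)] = 2*r + 6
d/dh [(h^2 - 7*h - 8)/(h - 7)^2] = (65 - 7*h)/(h^3 - 21*h^2 + 147*h - 343)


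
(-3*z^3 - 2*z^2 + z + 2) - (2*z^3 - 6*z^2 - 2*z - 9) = -5*z^3 + 4*z^2 + 3*z + 11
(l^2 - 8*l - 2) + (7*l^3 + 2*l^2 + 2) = 7*l^3 + 3*l^2 - 8*l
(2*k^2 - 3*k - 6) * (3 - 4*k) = -8*k^3 + 18*k^2 + 15*k - 18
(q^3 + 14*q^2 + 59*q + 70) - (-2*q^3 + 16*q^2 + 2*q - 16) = 3*q^3 - 2*q^2 + 57*q + 86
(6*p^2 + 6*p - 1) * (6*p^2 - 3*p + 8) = 36*p^4 + 18*p^3 + 24*p^2 + 51*p - 8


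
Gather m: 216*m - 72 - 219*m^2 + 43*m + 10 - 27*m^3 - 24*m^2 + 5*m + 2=-27*m^3 - 243*m^2 + 264*m - 60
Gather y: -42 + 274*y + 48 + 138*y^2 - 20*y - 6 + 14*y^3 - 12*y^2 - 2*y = 14*y^3 + 126*y^2 + 252*y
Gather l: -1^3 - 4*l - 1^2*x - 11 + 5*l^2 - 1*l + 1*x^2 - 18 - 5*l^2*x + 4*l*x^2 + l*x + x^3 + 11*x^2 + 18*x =l^2*(5 - 5*x) + l*(4*x^2 + x - 5) + x^3 + 12*x^2 + 17*x - 30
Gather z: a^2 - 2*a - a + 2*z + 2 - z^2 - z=a^2 - 3*a - z^2 + z + 2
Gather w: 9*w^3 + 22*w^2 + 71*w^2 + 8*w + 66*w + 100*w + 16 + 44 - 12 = 9*w^3 + 93*w^2 + 174*w + 48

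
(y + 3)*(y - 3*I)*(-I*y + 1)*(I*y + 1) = y^4 + 3*y^3 - 3*I*y^3 + y^2 - 9*I*y^2 + 3*y - 3*I*y - 9*I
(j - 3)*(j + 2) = j^2 - j - 6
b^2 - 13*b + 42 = (b - 7)*(b - 6)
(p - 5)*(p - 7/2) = p^2 - 17*p/2 + 35/2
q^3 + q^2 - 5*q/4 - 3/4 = (q - 1)*(q + 1/2)*(q + 3/2)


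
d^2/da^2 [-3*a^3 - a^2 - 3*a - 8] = -18*a - 2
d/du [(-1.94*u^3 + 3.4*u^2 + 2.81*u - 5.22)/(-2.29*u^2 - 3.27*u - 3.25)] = (4.4426*u^4 + 12.6876*u^3 + 14.2319*u^2 - 46.0076*u - 26.2019)/(5.2441*u^4 + 14.9766*u^3 + 25.5779*u^2 + 21.255*u + 10.5625)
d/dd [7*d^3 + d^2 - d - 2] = 21*d^2 + 2*d - 1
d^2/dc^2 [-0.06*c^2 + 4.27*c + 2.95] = -0.120000000000000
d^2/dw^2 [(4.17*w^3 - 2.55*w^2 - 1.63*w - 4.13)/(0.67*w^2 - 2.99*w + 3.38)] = (43.993426*w^3 - 229.332486*w^2 + 357.62805*w - 146.350282)/(0.300763*w^6 - 4.026633*w^5 + 22.521447*w^4 - 67.357823*w^3 + 113.615658*w^2 - 102.476868*w + 38.614472)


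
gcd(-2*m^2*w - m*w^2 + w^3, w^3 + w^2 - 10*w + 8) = 1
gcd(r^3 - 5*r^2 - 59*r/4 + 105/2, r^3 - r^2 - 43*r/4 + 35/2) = r^2 + r - 35/4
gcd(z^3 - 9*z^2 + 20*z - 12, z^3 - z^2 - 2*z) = z - 2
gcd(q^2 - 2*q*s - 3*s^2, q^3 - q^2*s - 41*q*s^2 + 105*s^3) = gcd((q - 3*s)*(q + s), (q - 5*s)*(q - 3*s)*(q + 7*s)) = q - 3*s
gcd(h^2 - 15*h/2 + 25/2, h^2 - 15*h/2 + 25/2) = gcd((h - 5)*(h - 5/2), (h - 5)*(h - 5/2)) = h^2 - 15*h/2 + 25/2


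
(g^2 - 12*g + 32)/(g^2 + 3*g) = (g^2 - 12*g + 32)/(g*(g + 3))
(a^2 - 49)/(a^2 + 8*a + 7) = (a - 7)/(a + 1)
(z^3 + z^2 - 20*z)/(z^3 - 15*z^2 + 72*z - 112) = z*(z + 5)/(z^2 - 11*z + 28)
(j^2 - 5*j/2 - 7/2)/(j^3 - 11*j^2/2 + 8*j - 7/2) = (j + 1)/(j^2 - 2*j + 1)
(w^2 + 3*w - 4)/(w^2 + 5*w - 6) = (w + 4)/(w + 6)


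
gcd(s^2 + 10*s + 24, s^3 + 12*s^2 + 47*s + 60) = s + 4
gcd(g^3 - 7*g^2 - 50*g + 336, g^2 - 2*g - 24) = g - 6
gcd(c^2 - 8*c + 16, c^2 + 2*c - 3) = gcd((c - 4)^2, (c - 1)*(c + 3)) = 1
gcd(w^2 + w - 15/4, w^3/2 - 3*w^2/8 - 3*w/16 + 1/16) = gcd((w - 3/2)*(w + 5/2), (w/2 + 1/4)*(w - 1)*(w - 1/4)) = 1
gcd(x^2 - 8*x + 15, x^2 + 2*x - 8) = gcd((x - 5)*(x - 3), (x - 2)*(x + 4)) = 1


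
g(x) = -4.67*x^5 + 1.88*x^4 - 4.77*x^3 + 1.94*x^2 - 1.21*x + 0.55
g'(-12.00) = -499288.57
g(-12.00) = 1209566.11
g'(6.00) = -29130.37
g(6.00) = -34844.63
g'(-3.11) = -2562.27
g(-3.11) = 1701.12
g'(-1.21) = -90.23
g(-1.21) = 29.45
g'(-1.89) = -408.37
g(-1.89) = 178.58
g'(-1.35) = -128.59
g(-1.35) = 44.64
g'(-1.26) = -102.71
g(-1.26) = 34.27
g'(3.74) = -4361.96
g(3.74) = -3275.78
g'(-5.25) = -19242.96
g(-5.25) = 20804.56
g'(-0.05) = -1.44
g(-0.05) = 0.62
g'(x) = -23.35*x^4 + 7.52*x^3 - 14.31*x^2 + 3.88*x - 1.21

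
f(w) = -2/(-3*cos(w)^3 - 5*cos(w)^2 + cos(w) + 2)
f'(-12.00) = 2.34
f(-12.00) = 0.79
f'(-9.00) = 3.46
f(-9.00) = 2.52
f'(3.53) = 2.80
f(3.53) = 2.41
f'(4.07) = 95.32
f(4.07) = -7.96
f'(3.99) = 13587.49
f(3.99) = -99.25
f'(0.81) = 32.74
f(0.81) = 2.98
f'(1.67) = -1.10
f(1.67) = -1.08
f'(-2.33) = 841.64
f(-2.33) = 25.32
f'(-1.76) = 1.84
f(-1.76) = -1.21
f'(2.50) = -17.70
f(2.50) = 4.28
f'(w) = -2*(-9*sin(w)*cos(w)^2 - 10*sin(w)*cos(w) + sin(w))/(-3*cos(w)^3 - 5*cos(w)^2 + cos(w) + 2)^2 = 2*(9*cos(w)^2 + 10*cos(w) - 1)*sin(w)/((-sin(w)^2 + cos(w))^2*(3*cos(w) + 2)^2)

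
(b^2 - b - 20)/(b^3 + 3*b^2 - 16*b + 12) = (b^2 - b - 20)/(b^3 + 3*b^2 - 16*b + 12)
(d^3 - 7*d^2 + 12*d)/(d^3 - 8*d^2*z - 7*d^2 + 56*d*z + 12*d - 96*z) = d/(d - 8*z)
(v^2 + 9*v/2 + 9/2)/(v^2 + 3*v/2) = (v + 3)/v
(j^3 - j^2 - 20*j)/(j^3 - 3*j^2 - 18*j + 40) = j/(j - 2)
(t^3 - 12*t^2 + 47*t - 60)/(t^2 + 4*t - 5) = (t^3 - 12*t^2 + 47*t - 60)/(t^2 + 4*t - 5)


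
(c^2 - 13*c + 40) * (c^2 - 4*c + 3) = c^4 - 17*c^3 + 95*c^2 - 199*c + 120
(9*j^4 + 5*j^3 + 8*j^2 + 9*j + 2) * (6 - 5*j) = -45*j^5 + 29*j^4 - 10*j^3 + 3*j^2 + 44*j + 12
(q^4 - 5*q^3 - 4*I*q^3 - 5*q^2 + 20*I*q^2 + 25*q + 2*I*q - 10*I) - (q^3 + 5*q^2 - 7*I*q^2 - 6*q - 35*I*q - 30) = q^4 - 6*q^3 - 4*I*q^3 - 10*q^2 + 27*I*q^2 + 31*q + 37*I*q + 30 - 10*I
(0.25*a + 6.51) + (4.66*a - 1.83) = 4.91*a + 4.68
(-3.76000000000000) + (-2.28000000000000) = -6.04000000000000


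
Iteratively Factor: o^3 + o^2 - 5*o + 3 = (o + 3)*(o^2 - 2*o + 1) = (o - 1)*(o + 3)*(o - 1)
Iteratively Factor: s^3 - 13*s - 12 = (s + 3)*(s^2 - 3*s - 4) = (s - 4)*(s + 3)*(s + 1)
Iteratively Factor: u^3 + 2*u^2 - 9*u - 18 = (u - 3)*(u^2 + 5*u + 6) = (u - 3)*(u + 3)*(u + 2)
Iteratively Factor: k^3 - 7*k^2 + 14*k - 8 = (k - 2)*(k^2 - 5*k + 4) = (k - 4)*(k - 2)*(k - 1)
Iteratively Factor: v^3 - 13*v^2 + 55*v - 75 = (v - 3)*(v^2 - 10*v + 25) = (v - 5)*(v - 3)*(v - 5)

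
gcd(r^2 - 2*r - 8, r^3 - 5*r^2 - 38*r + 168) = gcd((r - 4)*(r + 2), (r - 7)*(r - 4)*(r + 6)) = r - 4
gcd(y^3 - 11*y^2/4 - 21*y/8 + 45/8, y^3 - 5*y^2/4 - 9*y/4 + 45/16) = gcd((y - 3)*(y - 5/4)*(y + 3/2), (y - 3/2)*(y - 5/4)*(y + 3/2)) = y^2 + y/4 - 15/8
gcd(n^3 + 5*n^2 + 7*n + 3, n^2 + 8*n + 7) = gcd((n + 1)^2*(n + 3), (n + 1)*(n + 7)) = n + 1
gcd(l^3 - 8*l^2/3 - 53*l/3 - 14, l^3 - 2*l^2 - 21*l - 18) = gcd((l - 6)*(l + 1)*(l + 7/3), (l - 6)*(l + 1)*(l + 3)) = l^2 - 5*l - 6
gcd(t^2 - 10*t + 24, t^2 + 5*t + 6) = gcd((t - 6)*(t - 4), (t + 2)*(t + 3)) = 1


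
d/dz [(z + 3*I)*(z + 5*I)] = 2*z + 8*I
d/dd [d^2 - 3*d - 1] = 2*d - 3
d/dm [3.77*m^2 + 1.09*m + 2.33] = 7.54*m + 1.09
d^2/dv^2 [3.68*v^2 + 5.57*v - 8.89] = 7.36000000000000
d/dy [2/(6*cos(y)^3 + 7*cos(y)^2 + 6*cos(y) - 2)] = 4*(9*cos(y)^2 + 7*cos(y) + 3)*sin(y)/(6*cos(y)^3 + 7*cos(y)^2 + 6*cos(y) - 2)^2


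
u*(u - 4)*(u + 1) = u^3 - 3*u^2 - 4*u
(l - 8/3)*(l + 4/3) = l^2 - 4*l/3 - 32/9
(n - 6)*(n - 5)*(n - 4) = n^3 - 15*n^2 + 74*n - 120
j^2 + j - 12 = (j - 3)*(j + 4)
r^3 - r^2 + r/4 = r*(r - 1/2)^2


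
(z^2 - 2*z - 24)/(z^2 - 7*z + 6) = (z + 4)/(z - 1)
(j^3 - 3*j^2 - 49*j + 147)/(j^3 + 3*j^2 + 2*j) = (j^3 - 3*j^2 - 49*j + 147)/(j*(j^2 + 3*j + 2))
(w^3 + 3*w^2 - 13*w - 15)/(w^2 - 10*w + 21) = (w^2 + 6*w + 5)/(w - 7)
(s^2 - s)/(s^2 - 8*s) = (s - 1)/(s - 8)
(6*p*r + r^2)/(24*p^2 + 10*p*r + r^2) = r/(4*p + r)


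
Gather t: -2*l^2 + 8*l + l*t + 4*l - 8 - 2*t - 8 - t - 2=-2*l^2 + 12*l + t*(l - 3) - 18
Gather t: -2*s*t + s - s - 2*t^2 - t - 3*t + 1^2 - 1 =-2*t^2 + t*(-2*s - 4)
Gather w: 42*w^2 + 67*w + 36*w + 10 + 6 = 42*w^2 + 103*w + 16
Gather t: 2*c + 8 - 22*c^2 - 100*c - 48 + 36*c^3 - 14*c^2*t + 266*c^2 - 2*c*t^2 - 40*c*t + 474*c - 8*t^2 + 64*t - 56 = 36*c^3 + 244*c^2 + 376*c + t^2*(-2*c - 8) + t*(-14*c^2 - 40*c + 64) - 96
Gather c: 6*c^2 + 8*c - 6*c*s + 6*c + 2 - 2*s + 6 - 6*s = 6*c^2 + c*(14 - 6*s) - 8*s + 8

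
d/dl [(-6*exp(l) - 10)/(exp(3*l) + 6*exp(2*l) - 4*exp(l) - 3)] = (12*exp(3*l) + 66*exp(2*l) + 120*exp(l) - 22)*exp(l)/(exp(6*l) + 12*exp(5*l) + 28*exp(4*l) - 54*exp(3*l) - 20*exp(2*l) + 24*exp(l) + 9)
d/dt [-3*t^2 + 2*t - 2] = 2 - 6*t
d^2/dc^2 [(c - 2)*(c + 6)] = 2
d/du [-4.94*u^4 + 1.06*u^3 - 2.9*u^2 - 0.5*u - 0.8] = -19.76*u^3 + 3.18*u^2 - 5.8*u - 0.5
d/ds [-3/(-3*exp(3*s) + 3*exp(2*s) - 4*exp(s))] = 3*(-9*exp(2*s) + 6*exp(s) - 4)*exp(-s)/(3*exp(2*s) - 3*exp(s) + 4)^2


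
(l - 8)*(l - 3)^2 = l^3 - 14*l^2 + 57*l - 72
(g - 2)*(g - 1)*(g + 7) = g^3 + 4*g^2 - 19*g + 14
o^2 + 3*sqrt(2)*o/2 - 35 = (o - 7*sqrt(2)/2)*(o + 5*sqrt(2))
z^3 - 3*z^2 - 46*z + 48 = (z - 8)*(z - 1)*(z + 6)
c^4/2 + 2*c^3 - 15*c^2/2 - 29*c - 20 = (c/2 + 1)*(c - 4)*(c + 1)*(c + 5)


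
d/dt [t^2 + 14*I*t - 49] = 2*t + 14*I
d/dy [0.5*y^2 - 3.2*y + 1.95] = 1.0*y - 3.2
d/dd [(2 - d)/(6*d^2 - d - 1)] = (-6*d^2 + d + (d - 2)*(12*d - 1) + 1)/(-6*d^2 + d + 1)^2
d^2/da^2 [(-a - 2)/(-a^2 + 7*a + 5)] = 2*((5 - 3*a)*(-a^2 + 7*a + 5) - (a + 2)*(2*a - 7)^2)/(-a^2 + 7*a + 5)^3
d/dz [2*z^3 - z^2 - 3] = 2*z*(3*z - 1)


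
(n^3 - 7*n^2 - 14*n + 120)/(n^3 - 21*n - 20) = (n - 6)/(n + 1)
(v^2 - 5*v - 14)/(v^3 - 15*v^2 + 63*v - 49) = (v + 2)/(v^2 - 8*v + 7)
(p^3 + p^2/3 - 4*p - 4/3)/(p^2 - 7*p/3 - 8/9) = 3*(p^2 - 4)/(3*p - 8)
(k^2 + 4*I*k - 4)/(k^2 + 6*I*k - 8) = (k + 2*I)/(k + 4*I)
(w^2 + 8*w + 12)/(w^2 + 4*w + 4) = (w + 6)/(w + 2)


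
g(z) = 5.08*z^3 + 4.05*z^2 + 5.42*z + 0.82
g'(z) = 15.24*z^2 + 8.1*z + 5.42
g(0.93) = 13.45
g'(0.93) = 26.13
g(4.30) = 502.91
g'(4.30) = 322.04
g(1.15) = 20.14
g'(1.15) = 34.89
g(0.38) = 3.74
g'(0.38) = 10.70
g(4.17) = 462.21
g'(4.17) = 304.20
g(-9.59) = -4159.12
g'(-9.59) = 1329.33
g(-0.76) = -3.19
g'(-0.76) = 8.07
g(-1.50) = -15.34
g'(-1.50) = 27.56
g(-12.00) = -8259.26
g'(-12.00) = 2102.78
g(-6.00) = -983.18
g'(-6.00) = 505.46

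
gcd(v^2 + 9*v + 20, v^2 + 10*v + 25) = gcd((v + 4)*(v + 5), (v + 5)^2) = v + 5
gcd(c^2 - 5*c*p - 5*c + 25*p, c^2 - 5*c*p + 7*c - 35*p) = -c + 5*p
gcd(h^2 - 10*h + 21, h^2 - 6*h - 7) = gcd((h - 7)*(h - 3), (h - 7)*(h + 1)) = h - 7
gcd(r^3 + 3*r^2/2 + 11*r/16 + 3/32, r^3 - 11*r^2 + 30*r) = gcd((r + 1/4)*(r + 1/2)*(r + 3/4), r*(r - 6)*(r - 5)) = 1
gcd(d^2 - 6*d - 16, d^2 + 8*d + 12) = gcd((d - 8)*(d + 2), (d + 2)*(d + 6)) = d + 2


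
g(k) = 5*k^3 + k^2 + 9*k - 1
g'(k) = 15*k^2 + 2*k + 9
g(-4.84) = -588.03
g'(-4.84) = 350.70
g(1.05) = 15.34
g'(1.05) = 27.64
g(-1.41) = -25.72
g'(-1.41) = 36.00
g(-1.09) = -16.10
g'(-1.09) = 24.64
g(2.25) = 81.27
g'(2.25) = 89.44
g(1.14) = 17.97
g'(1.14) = 30.77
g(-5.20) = -723.80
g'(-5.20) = 404.20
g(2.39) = 94.48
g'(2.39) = 99.46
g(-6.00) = -1099.00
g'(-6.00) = 537.00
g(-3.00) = -154.00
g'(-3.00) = 138.00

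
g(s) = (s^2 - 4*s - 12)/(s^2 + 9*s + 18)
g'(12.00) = 0.04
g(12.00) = 0.31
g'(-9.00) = 1.69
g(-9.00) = 5.83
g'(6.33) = 0.07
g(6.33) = 0.02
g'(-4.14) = 2.32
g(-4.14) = -10.23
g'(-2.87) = -175.88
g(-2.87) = 18.97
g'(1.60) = 0.14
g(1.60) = -0.45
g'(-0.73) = -0.01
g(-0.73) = -0.71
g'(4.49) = 0.09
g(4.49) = -0.12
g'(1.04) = 0.14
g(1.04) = -0.53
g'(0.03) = 0.11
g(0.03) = -0.66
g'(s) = (-2*s - 9)*(s^2 - 4*s - 12)/(s^2 + 9*s + 18)^2 + (2*s - 4)/(s^2 + 9*s + 18)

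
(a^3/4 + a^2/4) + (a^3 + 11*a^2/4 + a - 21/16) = 5*a^3/4 + 3*a^2 + a - 21/16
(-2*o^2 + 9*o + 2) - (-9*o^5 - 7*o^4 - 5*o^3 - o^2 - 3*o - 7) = 9*o^5 + 7*o^4 + 5*o^3 - o^2 + 12*o + 9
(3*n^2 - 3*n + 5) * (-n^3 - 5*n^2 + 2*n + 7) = -3*n^5 - 12*n^4 + 16*n^3 - 10*n^2 - 11*n + 35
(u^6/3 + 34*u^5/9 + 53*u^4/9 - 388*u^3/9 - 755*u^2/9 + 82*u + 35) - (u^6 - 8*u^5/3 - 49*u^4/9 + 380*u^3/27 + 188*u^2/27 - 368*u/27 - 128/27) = -2*u^6/3 + 58*u^5/9 + 34*u^4/3 - 1544*u^3/27 - 2453*u^2/27 + 2582*u/27 + 1073/27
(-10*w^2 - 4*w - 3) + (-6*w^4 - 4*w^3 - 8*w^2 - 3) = -6*w^4 - 4*w^3 - 18*w^2 - 4*w - 6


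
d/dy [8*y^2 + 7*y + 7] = 16*y + 7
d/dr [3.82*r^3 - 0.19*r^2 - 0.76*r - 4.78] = 11.46*r^2 - 0.38*r - 0.76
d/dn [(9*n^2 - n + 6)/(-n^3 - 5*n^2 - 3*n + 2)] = (9*n^4 - 2*n^3 - 14*n^2 + 96*n + 16)/(n^6 + 10*n^5 + 31*n^4 + 26*n^3 - 11*n^2 - 12*n + 4)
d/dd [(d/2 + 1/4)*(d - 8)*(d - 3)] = 3*d^2/2 - 21*d/2 + 37/4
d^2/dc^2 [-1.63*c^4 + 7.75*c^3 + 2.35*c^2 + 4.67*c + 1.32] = -19.56*c^2 + 46.5*c + 4.7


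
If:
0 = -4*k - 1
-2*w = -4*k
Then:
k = -1/4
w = -1/2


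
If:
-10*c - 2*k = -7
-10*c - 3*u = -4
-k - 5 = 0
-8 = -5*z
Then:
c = 17/10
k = -5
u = -13/3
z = 8/5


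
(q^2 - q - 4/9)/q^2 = (q^2 - q - 4/9)/q^2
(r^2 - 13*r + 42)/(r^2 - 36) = (r - 7)/(r + 6)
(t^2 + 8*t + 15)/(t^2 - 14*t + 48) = (t^2 + 8*t + 15)/(t^2 - 14*t + 48)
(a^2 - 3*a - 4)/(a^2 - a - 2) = (a - 4)/(a - 2)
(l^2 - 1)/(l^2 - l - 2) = (l - 1)/(l - 2)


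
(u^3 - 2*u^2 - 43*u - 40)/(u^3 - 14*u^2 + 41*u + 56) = (u + 5)/(u - 7)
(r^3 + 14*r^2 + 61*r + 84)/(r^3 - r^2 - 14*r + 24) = (r^2 + 10*r + 21)/(r^2 - 5*r + 6)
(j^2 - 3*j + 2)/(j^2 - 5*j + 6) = (j - 1)/(j - 3)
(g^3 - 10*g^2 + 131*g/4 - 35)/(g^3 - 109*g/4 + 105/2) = (g - 4)/(g + 6)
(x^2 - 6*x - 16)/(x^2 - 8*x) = (x + 2)/x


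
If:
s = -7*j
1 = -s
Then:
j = 1/7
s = -1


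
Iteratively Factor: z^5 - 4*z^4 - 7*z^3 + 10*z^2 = (z - 5)*(z^4 + z^3 - 2*z^2) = z*(z - 5)*(z^3 + z^2 - 2*z) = z*(z - 5)*(z + 2)*(z^2 - z) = z*(z - 5)*(z - 1)*(z + 2)*(z)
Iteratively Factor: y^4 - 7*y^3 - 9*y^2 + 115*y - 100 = (y + 4)*(y^3 - 11*y^2 + 35*y - 25) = (y - 5)*(y + 4)*(y^2 - 6*y + 5) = (y - 5)*(y - 1)*(y + 4)*(y - 5)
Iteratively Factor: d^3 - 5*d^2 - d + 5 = (d - 1)*(d^2 - 4*d - 5) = (d - 5)*(d - 1)*(d + 1)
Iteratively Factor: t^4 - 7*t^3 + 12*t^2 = (t - 3)*(t^3 - 4*t^2) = t*(t - 3)*(t^2 - 4*t) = t^2*(t - 3)*(t - 4)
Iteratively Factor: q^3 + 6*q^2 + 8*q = (q + 4)*(q^2 + 2*q) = q*(q + 4)*(q + 2)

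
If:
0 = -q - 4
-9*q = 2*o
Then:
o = 18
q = -4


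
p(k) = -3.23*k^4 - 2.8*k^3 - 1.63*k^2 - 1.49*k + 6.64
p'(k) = -12.92*k^3 - 8.4*k^2 - 3.26*k - 1.49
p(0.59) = 4.23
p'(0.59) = -8.99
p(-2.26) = -50.26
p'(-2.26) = 112.11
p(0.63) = 3.85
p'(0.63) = -10.11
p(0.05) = 6.56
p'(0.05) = -1.68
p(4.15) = -1185.81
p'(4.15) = -1083.12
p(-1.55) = -3.18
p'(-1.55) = 31.49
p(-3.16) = -238.65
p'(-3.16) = 332.62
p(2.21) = -111.89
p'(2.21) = -189.18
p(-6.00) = -3624.38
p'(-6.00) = 2506.39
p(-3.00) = -189.59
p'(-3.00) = 281.53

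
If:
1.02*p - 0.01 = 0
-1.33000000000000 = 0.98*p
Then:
No Solution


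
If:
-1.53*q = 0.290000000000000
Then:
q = -0.19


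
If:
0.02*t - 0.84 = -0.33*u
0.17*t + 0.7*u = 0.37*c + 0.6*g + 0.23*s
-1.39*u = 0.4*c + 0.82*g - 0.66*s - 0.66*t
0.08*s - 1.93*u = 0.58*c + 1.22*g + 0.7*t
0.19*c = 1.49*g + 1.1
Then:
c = -0.89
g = -0.85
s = 8.88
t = -4.54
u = 2.82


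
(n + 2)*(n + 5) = n^2 + 7*n + 10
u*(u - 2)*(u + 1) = u^3 - u^2 - 2*u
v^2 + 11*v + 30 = (v + 5)*(v + 6)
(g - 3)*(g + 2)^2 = g^3 + g^2 - 8*g - 12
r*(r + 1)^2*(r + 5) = r^4 + 7*r^3 + 11*r^2 + 5*r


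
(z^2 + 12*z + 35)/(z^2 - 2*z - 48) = (z^2 + 12*z + 35)/(z^2 - 2*z - 48)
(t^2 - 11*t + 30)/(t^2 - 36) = (t - 5)/(t + 6)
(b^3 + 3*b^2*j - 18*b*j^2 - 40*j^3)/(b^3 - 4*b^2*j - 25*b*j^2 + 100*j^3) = (b + 2*j)/(b - 5*j)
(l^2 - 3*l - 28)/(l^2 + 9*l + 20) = (l - 7)/(l + 5)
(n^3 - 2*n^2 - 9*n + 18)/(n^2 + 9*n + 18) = (n^2 - 5*n + 6)/(n + 6)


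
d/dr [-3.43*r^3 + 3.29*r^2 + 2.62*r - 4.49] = -10.29*r^2 + 6.58*r + 2.62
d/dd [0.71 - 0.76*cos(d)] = 0.76*sin(d)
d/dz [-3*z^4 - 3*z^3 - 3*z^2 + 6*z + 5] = -12*z^3 - 9*z^2 - 6*z + 6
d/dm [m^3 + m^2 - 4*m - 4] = 3*m^2 + 2*m - 4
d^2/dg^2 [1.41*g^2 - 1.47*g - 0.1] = 2.82000000000000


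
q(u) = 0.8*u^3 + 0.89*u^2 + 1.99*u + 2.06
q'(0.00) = 1.99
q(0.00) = 2.06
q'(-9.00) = 180.37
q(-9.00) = -526.96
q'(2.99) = 28.77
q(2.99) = 37.35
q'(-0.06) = 1.89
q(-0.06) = 1.94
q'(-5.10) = 55.34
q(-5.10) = -91.06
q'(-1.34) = 3.91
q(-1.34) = -0.93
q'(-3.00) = 18.25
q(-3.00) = -17.50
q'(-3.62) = 27.00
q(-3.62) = -31.43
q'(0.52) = 3.56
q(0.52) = 3.45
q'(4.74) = 64.35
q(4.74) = 116.69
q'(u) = 2.4*u^2 + 1.78*u + 1.99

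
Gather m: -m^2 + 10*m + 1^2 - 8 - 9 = -m^2 + 10*m - 16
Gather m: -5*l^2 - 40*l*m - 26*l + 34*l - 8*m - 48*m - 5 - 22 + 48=-5*l^2 + 8*l + m*(-40*l - 56) + 21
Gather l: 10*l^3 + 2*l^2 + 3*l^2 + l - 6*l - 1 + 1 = 10*l^3 + 5*l^2 - 5*l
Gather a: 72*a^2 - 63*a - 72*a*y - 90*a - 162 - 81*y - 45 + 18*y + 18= 72*a^2 + a*(-72*y - 153) - 63*y - 189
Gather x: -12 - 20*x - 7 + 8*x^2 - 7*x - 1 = 8*x^2 - 27*x - 20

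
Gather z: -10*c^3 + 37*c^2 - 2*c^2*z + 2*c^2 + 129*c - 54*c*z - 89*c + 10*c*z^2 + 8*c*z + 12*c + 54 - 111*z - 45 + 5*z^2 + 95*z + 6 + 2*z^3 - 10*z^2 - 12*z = -10*c^3 + 39*c^2 + 52*c + 2*z^3 + z^2*(10*c - 5) + z*(-2*c^2 - 46*c - 28) + 15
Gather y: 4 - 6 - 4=-6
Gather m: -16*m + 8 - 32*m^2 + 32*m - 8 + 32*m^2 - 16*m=0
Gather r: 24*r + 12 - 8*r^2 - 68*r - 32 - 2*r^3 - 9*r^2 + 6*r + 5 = -2*r^3 - 17*r^2 - 38*r - 15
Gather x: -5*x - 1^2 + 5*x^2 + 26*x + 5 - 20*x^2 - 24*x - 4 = -15*x^2 - 3*x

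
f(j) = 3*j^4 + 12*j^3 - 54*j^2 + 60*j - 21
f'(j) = 12*j^3 + 36*j^2 - 108*j + 60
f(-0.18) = -33.62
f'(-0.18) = 80.54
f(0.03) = -19.25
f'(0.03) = 56.79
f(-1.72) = -318.76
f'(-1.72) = 291.20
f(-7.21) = 348.63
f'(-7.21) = -1787.56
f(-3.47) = -945.84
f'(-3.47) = 366.85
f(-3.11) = -810.21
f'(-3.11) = 383.11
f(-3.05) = -787.20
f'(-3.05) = 383.82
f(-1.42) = -237.25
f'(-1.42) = 251.59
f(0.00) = -21.00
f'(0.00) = 60.00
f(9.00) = 24576.00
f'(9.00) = 10752.00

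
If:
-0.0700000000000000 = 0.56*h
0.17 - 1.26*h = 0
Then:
No Solution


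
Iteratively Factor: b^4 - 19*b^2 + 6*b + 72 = (b + 2)*(b^3 - 2*b^2 - 15*b + 36) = (b - 3)*(b + 2)*(b^2 + b - 12) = (b - 3)^2*(b + 2)*(b + 4)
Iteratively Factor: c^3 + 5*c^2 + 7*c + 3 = (c + 1)*(c^2 + 4*c + 3) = (c + 1)^2*(c + 3)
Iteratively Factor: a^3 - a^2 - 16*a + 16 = (a - 1)*(a^2 - 16) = (a - 1)*(a + 4)*(a - 4)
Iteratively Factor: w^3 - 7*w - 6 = (w + 1)*(w^2 - w - 6) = (w + 1)*(w + 2)*(w - 3)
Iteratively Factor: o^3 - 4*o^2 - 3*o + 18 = (o - 3)*(o^2 - o - 6) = (o - 3)*(o + 2)*(o - 3)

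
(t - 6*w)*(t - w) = t^2 - 7*t*w + 6*w^2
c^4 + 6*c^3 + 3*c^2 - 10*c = c*(c - 1)*(c + 2)*(c + 5)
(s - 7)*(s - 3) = s^2 - 10*s + 21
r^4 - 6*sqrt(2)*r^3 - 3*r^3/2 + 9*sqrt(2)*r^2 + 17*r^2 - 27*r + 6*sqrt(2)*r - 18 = (r - 2)*(r + 1/2)*(r - 3*sqrt(2))^2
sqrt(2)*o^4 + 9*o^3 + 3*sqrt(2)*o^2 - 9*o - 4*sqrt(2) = (o - 1)*(o + 1)*(o + 4*sqrt(2))*(sqrt(2)*o + 1)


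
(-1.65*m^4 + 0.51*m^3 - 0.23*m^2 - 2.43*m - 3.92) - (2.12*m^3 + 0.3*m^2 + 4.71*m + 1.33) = -1.65*m^4 - 1.61*m^3 - 0.53*m^2 - 7.14*m - 5.25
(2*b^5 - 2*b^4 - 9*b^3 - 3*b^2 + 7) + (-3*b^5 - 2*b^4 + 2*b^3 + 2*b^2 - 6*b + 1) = -b^5 - 4*b^4 - 7*b^3 - b^2 - 6*b + 8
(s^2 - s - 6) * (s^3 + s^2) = s^5 - 7*s^3 - 6*s^2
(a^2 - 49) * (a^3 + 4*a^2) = a^5 + 4*a^4 - 49*a^3 - 196*a^2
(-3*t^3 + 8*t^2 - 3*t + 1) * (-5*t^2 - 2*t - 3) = 15*t^5 - 34*t^4 + 8*t^3 - 23*t^2 + 7*t - 3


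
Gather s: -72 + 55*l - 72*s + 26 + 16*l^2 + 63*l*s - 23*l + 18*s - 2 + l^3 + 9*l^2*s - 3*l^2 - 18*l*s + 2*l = l^3 + 13*l^2 + 34*l + s*(9*l^2 + 45*l - 54) - 48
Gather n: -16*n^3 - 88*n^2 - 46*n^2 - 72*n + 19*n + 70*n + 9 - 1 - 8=-16*n^3 - 134*n^2 + 17*n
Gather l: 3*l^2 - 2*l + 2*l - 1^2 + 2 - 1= 3*l^2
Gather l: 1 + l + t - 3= l + t - 2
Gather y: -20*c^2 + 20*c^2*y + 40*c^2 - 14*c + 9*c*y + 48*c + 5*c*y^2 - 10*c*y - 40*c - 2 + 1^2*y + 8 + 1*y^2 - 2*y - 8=20*c^2 - 6*c + y^2*(5*c + 1) + y*(20*c^2 - c - 1) - 2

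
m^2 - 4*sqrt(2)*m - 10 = (m - 5*sqrt(2))*(m + sqrt(2))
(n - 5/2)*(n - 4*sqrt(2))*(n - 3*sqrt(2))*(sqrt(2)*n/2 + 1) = sqrt(2)*n^4/2 - 6*n^3 - 5*sqrt(2)*n^3/4 + 5*sqrt(2)*n^2 + 15*n^2 - 25*sqrt(2)*n/2 + 24*n - 60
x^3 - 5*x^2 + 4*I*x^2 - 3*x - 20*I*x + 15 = (x - 5)*(x + I)*(x + 3*I)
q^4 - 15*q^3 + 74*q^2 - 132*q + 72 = (q - 6)^2*(q - 2)*(q - 1)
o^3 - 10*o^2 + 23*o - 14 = (o - 7)*(o - 2)*(o - 1)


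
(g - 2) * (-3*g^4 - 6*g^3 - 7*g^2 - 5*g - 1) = -3*g^5 + 5*g^3 + 9*g^2 + 9*g + 2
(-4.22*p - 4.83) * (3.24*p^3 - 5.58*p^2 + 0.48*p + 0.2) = -13.6728*p^4 + 7.8984*p^3 + 24.9258*p^2 - 3.1624*p - 0.966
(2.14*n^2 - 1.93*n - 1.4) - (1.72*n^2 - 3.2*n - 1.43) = 0.42*n^2 + 1.27*n + 0.03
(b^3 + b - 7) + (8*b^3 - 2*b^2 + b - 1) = 9*b^3 - 2*b^2 + 2*b - 8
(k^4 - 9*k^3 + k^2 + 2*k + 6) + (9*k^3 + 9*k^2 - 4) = k^4 + 10*k^2 + 2*k + 2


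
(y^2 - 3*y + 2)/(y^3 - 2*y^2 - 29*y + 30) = (y - 2)/(y^2 - y - 30)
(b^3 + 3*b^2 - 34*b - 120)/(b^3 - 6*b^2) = 1 + 9/b + 20/b^2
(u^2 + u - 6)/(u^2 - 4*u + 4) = (u + 3)/(u - 2)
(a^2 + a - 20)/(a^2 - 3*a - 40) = (a - 4)/(a - 8)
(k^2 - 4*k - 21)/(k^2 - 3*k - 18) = (k - 7)/(k - 6)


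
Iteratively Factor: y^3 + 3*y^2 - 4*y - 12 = (y + 3)*(y^2 - 4) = (y + 2)*(y + 3)*(y - 2)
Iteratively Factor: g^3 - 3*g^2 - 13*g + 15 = (g - 5)*(g^2 + 2*g - 3) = (g - 5)*(g - 1)*(g + 3)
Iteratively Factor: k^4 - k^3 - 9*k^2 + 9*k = (k - 1)*(k^3 - 9*k) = (k - 3)*(k - 1)*(k^2 + 3*k) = (k - 3)*(k - 1)*(k + 3)*(k)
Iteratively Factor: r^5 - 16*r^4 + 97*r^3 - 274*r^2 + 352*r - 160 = (r - 1)*(r^4 - 15*r^3 + 82*r^2 - 192*r + 160) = (r - 5)*(r - 1)*(r^3 - 10*r^2 + 32*r - 32) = (r - 5)*(r - 2)*(r - 1)*(r^2 - 8*r + 16) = (r - 5)*(r - 4)*(r - 2)*(r - 1)*(r - 4)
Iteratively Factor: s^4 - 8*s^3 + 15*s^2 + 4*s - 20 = (s - 2)*(s^3 - 6*s^2 + 3*s + 10) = (s - 2)^2*(s^2 - 4*s - 5) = (s - 5)*(s - 2)^2*(s + 1)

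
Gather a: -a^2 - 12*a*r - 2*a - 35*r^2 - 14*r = -a^2 + a*(-12*r - 2) - 35*r^2 - 14*r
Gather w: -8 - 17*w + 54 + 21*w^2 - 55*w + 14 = 21*w^2 - 72*w + 60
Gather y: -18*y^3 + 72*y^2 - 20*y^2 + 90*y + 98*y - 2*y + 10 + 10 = -18*y^3 + 52*y^2 + 186*y + 20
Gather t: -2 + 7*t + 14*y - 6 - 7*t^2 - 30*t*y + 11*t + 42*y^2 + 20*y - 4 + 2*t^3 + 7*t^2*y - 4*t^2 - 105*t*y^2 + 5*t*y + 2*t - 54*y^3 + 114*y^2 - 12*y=2*t^3 + t^2*(7*y - 11) + t*(-105*y^2 - 25*y + 20) - 54*y^3 + 156*y^2 + 22*y - 12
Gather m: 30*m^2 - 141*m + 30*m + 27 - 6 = 30*m^2 - 111*m + 21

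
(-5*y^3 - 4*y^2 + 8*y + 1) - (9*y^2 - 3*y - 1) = -5*y^3 - 13*y^2 + 11*y + 2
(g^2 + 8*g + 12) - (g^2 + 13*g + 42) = -5*g - 30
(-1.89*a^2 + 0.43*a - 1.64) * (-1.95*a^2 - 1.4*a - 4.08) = 3.6855*a^4 + 1.8075*a^3 + 10.3072*a^2 + 0.5416*a + 6.6912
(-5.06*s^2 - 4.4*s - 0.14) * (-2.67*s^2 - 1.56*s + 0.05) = 13.5102*s^4 + 19.6416*s^3 + 6.9848*s^2 - 0.00159999999999999*s - 0.007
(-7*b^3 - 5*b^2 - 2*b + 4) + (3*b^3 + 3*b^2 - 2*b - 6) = -4*b^3 - 2*b^2 - 4*b - 2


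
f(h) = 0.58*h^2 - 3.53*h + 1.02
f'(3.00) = -0.05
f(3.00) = -4.35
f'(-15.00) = -20.93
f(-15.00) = 184.47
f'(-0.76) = -4.41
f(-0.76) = 4.04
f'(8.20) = 5.98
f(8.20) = 11.07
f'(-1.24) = -4.97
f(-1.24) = 6.29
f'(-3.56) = -7.66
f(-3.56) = 20.94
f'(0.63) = -2.80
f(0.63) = -0.97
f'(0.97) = -2.40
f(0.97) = -1.86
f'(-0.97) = -4.66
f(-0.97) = 4.99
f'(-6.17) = -10.69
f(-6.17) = 44.88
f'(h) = 1.16*h - 3.53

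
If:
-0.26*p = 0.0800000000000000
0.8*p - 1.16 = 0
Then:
No Solution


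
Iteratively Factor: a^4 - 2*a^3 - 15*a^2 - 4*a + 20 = (a - 5)*(a^3 + 3*a^2 - 4) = (a - 5)*(a - 1)*(a^2 + 4*a + 4) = (a - 5)*(a - 1)*(a + 2)*(a + 2)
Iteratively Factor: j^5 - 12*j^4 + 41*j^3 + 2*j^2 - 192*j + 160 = (j - 5)*(j^4 - 7*j^3 + 6*j^2 + 32*j - 32) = (j - 5)*(j - 1)*(j^3 - 6*j^2 + 32) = (j - 5)*(j - 1)*(j + 2)*(j^2 - 8*j + 16) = (j - 5)*(j - 4)*(j - 1)*(j + 2)*(j - 4)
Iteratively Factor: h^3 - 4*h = (h + 2)*(h^2 - 2*h) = h*(h + 2)*(h - 2)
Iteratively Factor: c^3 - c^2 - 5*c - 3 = (c - 3)*(c^2 + 2*c + 1) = (c - 3)*(c + 1)*(c + 1)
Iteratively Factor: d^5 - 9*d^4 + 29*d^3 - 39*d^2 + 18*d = (d - 3)*(d^4 - 6*d^3 + 11*d^2 - 6*d) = d*(d - 3)*(d^3 - 6*d^2 + 11*d - 6) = d*(d - 3)*(d - 1)*(d^2 - 5*d + 6) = d*(d - 3)*(d - 2)*(d - 1)*(d - 3)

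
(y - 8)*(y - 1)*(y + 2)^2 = y^4 - 5*y^3 - 24*y^2 - 4*y + 32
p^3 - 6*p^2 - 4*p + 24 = (p - 6)*(p - 2)*(p + 2)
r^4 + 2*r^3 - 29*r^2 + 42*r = r*(r - 3)*(r - 2)*(r + 7)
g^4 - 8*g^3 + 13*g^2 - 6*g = g*(g - 6)*(g - 1)^2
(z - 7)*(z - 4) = z^2 - 11*z + 28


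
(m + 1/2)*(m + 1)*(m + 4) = m^3 + 11*m^2/2 + 13*m/2 + 2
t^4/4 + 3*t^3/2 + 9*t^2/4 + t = t*(t/4 + 1)*(t + 1)^2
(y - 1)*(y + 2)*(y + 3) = y^3 + 4*y^2 + y - 6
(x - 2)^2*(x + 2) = x^3 - 2*x^2 - 4*x + 8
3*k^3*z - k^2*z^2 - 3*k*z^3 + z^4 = z*(-3*k + z)*(-k + z)*(k + z)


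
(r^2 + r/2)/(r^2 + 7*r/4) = 2*(2*r + 1)/(4*r + 7)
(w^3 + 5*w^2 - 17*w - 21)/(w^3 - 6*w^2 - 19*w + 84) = (w^2 + 8*w + 7)/(w^2 - 3*w - 28)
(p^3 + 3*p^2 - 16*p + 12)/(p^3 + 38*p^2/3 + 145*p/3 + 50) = 3*(p^2 - 3*p + 2)/(3*p^2 + 20*p + 25)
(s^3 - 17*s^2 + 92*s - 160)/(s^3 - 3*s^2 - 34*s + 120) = (s - 8)/(s + 6)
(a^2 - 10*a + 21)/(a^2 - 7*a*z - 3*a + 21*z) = (7 - a)/(-a + 7*z)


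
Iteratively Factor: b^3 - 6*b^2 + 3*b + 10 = (b - 5)*(b^2 - b - 2) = (b - 5)*(b - 2)*(b + 1)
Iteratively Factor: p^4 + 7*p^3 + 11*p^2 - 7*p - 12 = (p + 4)*(p^3 + 3*p^2 - p - 3) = (p + 3)*(p + 4)*(p^2 - 1) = (p + 1)*(p + 3)*(p + 4)*(p - 1)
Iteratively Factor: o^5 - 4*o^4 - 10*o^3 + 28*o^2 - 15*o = (o - 1)*(o^4 - 3*o^3 - 13*o^2 + 15*o) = o*(o - 1)*(o^3 - 3*o^2 - 13*o + 15) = o*(o - 5)*(o - 1)*(o^2 + 2*o - 3) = o*(o - 5)*(o - 1)^2*(o + 3)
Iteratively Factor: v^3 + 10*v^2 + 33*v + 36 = (v + 4)*(v^2 + 6*v + 9) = (v + 3)*(v + 4)*(v + 3)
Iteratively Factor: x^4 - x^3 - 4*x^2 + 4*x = (x - 1)*(x^3 - 4*x) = x*(x - 1)*(x^2 - 4) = x*(x - 2)*(x - 1)*(x + 2)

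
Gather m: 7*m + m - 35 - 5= 8*m - 40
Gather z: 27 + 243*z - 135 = 243*z - 108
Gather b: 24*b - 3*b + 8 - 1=21*b + 7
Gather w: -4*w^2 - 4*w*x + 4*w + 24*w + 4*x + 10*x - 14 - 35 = -4*w^2 + w*(28 - 4*x) + 14*x - 49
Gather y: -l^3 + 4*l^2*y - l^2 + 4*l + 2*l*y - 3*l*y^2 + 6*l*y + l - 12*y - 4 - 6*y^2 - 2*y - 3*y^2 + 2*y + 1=-l^3 - l^2 + 5*l + y^2*(-3*l - 9) + y*(4*l^2 + 8*l - 12) - 3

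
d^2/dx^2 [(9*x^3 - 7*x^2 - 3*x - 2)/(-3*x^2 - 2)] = 2*(81*x^3 - 72*x^2 - 162*x + 16)/(27*x^6 + 54*x^4 + 36*x^2 + 8)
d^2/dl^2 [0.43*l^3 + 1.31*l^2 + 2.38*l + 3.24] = 2.58*l + 2.62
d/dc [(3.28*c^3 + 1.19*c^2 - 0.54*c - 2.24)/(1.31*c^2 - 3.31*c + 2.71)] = (4.2968*c^4 - 21.7136*c^3 + 23.4349*c^2 + 12.3186*c - 8.8778)/(1.7161*c^4 - 8.6722*c^3 + 18.0563*c^2 - 17.9402*c + 7.3441)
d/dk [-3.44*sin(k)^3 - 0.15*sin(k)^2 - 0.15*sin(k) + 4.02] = (-0.3*sin(k) + 5.16*cos(2*k) - 5.31)*cos(k)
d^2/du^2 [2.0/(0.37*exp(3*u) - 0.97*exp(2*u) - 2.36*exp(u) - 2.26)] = ((-6.66*exp(2*u) + 7.76*exp(u) + 4.72)*(-0.37*exp(3*u) + 0.97*exp(2*u) + 2.36*exp(u) + 2.26) - 2.0*(-2.22*exp(2*u) + 3.88*exp(u) + 4.72)*(-1.11*exp(2*u) + 1.94*exp(u) + 2.36)*exp(u))*exp(u)/(-0.37*exp(3*u) + 0.97*exp(2*u) + 2.36*exp(u) + 2.26)^3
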